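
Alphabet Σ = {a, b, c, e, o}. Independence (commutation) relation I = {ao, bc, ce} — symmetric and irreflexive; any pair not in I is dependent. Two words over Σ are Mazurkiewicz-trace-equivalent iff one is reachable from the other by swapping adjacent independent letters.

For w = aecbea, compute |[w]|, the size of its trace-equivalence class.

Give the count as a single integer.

piece 0:a — minimal
piece 1:e rests on {0:a}
piece 2:c rests on {0:a}
piece 3:b rests on {1:e}
piece 4:e rests on {3:b}
piece 5:a rests on {2:c, 4:e}
minimal pieces: {0:a}
ways to finish when only these pieces remain (= sum over removing one remaining piece with nothing left below it):
  1 left: {5}→1
  2 left: {2,5}→1  {4,5}→1
  3 left: {2,4,5}→2  {3,4,5}→1
  4 left: {1,3,4,5}→1  {2,3,4,5}→3
  placing 0:a first → 4 extensions

4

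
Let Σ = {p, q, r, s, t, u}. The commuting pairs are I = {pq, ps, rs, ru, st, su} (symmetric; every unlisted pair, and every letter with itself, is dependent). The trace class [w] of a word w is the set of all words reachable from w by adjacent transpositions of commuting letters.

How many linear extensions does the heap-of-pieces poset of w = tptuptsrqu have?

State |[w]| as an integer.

8

#0=t has no predecessor
#1=p depends on [0:t]
#2=t depends on [1:p]
#3=u depends on [2:t]
#4=p depends on [3:u]
#5=t depends on [4:p]
#6=s has no predecessor
#7=r depends on [5:t]
#8=q depends on [6:s, 7:r]
#9=u depends on [8:q]
sources: [0:t, 6:s]
N(rest) = Σ N(rest − s) over sources s of rest; N(one piece) = 1:
  size 1 → [9]=1
  size 2 → [8,9]=1
  size 3 → [6,8,9]=1  [7,8,9]=1
  size 4 → [5,7,8,9]=1  [6,7,8,9]=2
  size 5 → [4,5,7,8,9]=1  [5,6,7,8,9]=3
  size 6 → [3,4,5,7,8,9]=1  [4,5,6,7,8,9]=4
  size 7 → [2,3,4,5,7,8,9]=1  [3,4,5,6,7,8,9]=5
  size 8 → [1,2,3,4,5,7,8,9]=1  [2,3,4,5,6,7,8,9]=6
  first=0(t) contributes 7
  first=6(s) contributes 1
|[w]| = 8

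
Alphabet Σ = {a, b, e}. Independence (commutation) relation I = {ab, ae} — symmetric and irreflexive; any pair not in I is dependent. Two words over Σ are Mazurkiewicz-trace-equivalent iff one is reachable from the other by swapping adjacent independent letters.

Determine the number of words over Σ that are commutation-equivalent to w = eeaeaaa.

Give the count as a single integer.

35

piece 0:e — minimal
piece 1:e rests on {0:e}
piece 2:a — minimal
piece 3:e rests on {1:e}
piece 4:a rests on {2:a}
piece 5:a rests on {4:a}
piece 6:a rests on {5:a}
minimal pieces: {0:e, 2:a}
ways to finish when only these pieces remain (= sum over removing one remaining piece with nothing left below it):
  1 left: {3}→1  {6}→1
  2 left: {1,3}→1  {3,6}→2  {5,6}→1
  3 left: {0,1,3}→1  {1,3,6}→3  {3,5,6}→3  {4,5,6}→1
  4 left: {0,1,3,6}→4  {1,3,5,6}→6  {2,4,5,6}→1  {3,4,5,6}→4
  5 left: {0,1,3,5,6}→10  {1,3,4,5,6}→10  {2,3,4,5,6}→5
  placing 0:e first → 15 extensions
  placing 2:a first → 20 extensions
total linear extensions = 35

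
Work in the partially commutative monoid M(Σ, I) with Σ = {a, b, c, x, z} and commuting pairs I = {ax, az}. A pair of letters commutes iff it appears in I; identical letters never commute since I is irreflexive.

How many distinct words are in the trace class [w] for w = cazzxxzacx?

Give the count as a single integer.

21

0(c) covers ∅
1(a) covers 0:c
2(z) covers 0:c
3(z) covers 2:z
4(x) covers 3:z
5(x) covers 4:x
6(z) covers 5:x
7(a) covers 1:a
8(c) covers 6:z, 7:a
9(x) covers 8:c
floor of heap: 0:c
completions by unplaced set U, small U first (add the entries for U minus each lowest piece of U):
  |U|=1: {9}:1
  |U|=2: {8,9}:1
  |U|=3: {6,8,9}:1  {7,8,9}:1
  |U|=4: {1,7,8,9}:1  {5,6,8,9}:1  {6,7,8,9}:2
  |U|=5: {1,6,7,8,9}:3  {4,5,6,8,9}:1  {5,6,7,8,9}:3
  |U|=6: {1,5,6,7,8,9}:6  {3,4,5,6,8,9}:1  {4,5,6,7,8,9}:4
  |U|=7: {1,4,5,6,7,8,9}:10  {2,3,4,5,6,8,9}:1  {3,4,5,6,7,8,9}:5
  |U|=8: {1,3,4,5,6,7,8,9}:15  {2,3,4,5,6,7,8,9}:6
  start at 0(c): 21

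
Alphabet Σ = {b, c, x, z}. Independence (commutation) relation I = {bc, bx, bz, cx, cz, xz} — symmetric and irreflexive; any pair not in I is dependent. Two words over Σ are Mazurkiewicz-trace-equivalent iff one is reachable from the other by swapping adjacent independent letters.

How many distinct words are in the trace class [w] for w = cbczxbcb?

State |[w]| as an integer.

1120

#0=c has no predecessor
#1=b has no predecessor
#2=c depends on [0:c]
#3=z has no predecessor
#4=x has no predecessor
#5=b depends on [1:b]
#6=c depends on [2:c]
#7=b depends on [5:b]
sources: [0:c, 1:b, 3:z, 4:x]
N(rest) = Σ N(rest − s) over sources s of rest; N(one piece) = 1:
  size 1 → [3]=1  [4]=1  [6]=1  [7]=1
  size 2 → [2,6]=1  [3,4]=2  [3,6]=2  [3,7]=2  [4,6]=2  [4,7]=2  [5,7]=1  [6,7]=2
  size 3 → [0,2,6]=1  [1,5,7]=1  [2,3,6]=3  [2,4,6]=3  [2,6,7]=3  [3,4,6]=6  [3,4,7]=6  [3,5,7]=3  [3,6,7]=6  [4,5,7]=3  [4,6,7]=6  [5,6,7]=3
  size 4 → [0,2,3,6]=4  [0,2,4,6]=4  [0,2,6,7]=4  [1,3,5,7]=4  [1,4,5,7]=4  [1,5,6,7]=4  [2,3,4,6]=12  [2,3,6,7]=12  [2,4,6,7]=12  [2,5,6,7]=6  [3,4,5,7]=12  [3,4,6,7]=24  [3,5,6,7]=12  [4,5,6,7]=12
  size 5 → [0,2,3,4,6]=20  [0,2,3,6,7]=20  [0,2,4,6,7]=20  [0,2,5,6,7]=10  [1,2,5,6,7]=10  [1,3,4,5,7]=20  [1,3,5,6,7]=20  [1,4,5,6,7]=20  [2,3,4,6,7]=60  [2,3,5,6,7]=30  [2,4,5,6,7]=30  [3,4,5,6,7]=60
  size 6 → [0,1,2,5,6,7]=20  [0,2,3,4,6,7]=120  [0,2,3,5,6,7]=60  [0,2,4,5,6,7]=60  [1,2,3,5,6,7]=60  [1,2,4,5,6,7]=60  [1,3,4,5,6,7]=120  [2,3,4,5,6,7]=180
  first=0(c) contributes 420
  first=1(b) contributes 420
  first=3(z) contributes 140
  first=4(x) contributes 140
|[w]| = 1120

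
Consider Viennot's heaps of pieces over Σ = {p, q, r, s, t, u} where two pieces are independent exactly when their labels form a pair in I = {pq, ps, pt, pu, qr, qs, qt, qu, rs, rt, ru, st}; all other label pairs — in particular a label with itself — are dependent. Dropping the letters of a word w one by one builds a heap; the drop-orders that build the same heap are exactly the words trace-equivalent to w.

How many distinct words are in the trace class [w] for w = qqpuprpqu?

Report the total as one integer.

1260

#0=q has no predecessor
#1=q depends on [0:q]
#2=p has no predecessor
#3=u has no predecessor
#4=p depends on [2:p]
#5=r depends on [4:p]
#6=p depends on [5:r]
#7=q depends on [1:q]
#8=u depends on [3:u]
sources: [0:q, 2:p, 3:u]
N(rest) = Σ N(rest − s) over sources s of rest; N(one piece) = 1:
  size 1 → [6]=1  [7]=1  [8]=1
  size 2 → [1,7]=1  [3,8]=1  [5,6]=1  [6,7]=2  [6,8]=2  [7,8]=2
  size 3 → [0,1,7]=1  [1,6,7]=3  [1,7,8]=3  [3,6,8]=3  [3,7,8]=3  [4,5,6]=1  [5,6,7]=3  [5,6,8]=3  [6,7,8]=6
  size 4 → [0,1,6,7]=4  [0,1,7,8]=4  [1,3,7,8]=6  [1,5,6,7]=6  [1,6,7,8]=12  [2,4,5,6]=1  [3,5,6,8]=6  [3,6,7,8]=12  [4,5,6,7]=4  [4,5,6,8]=4  [5,6,7,8]=12
  size 5 → [0,1,3,7,8]=10  [0,1,5,6,7]=10  [0,1,6,7,8]=20  [1,3,6,7,8]=30  [1,4,5,6,7]=10  [1,5,6,7,8]=30  [2,4,5,6,7]=5  [2,4,5,6,8]=5  [3,4,5,6,8]=10  [3,5,6,7,8]=30  [4,5,6,7,8]=20
  size 6 → [0,1,3,6,7,8]=60  [0,1,4,5,6,7]=20  [0,1,5,6,7,8]=60  [1,2,4,5,6,7]=15  [1,3,5,6,7,8]=90  [1,4,5,6,7,8]=60  [2,3,4,5,6,8]=15  [2,4,5,6,7,8]=30  [3,4,5,6,7,8]=60
  size 7 → [0,1,2,4,5,6,7]=35  [0,1,3,5,6,7,8]=210  [0,1,4,5,6,7,8]=140  [1,2,4,5,6,7,8]=105  [1,3,4,5,6,7,8]=210  [2,3,4,5,6,7,8]=105
  first=0(q) contributes 420
  first=2(p) contributes 560
  first=3(u) contributes 280
|[w]| = 1260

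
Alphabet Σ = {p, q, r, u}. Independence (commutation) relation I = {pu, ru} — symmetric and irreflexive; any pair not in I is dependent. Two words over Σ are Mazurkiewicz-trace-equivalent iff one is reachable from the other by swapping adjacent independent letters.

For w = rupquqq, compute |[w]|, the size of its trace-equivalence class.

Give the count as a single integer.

#0=r has no predecessor
#1=u has no predecessor
#2=p depends on [0:r]
#3=q depends on [1:u, 2:p]
#4=u depends on [3:q]
#5=q depends on [4:u]
#6=q depends on [5:q]
sources: [0:r, 1:u]
N(rest) = Σ N(rest − s) over sources s of rest; N(one piece) = 1:
  size 1 → [6]=1
  size 2 → [5,6]=1
  size 3 → [4,5,6]=1
  size 4 → [3,4,5,6]=1
  size 5 → [1,3,4,5,6]=1  [2,3,4,5,6]=1
  first=0(r) contributes 2
  first=1(u) contributes 1
|[w]| = 3

3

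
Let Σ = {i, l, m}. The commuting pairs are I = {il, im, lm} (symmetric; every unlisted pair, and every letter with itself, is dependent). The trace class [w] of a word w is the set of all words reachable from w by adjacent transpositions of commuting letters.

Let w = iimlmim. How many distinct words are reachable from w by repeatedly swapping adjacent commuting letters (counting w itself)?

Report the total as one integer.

140

drop 0:i onto floor
drop 1:i onto {0:i}
drop 2:m onto floor
drop 3:l onto floor
drop 4:m onto {2:m}
drop 5:i onto {1:i}
drop 6:m onto {4:m}
ground layer = {0:i, 2:m, 3:l}
drop-orders for the pieces not yet dropped (sum over which currently-grounded one goes next):
  1 to go: {3} 1  {5} 1  {6} 1
  2 to go: {1,5} 1  {3,5} 2  {3,6} 2  {4,6} 1  {5,6} 2
  3 to go: {0,1,5} 1  {1,3,5} 3  {1,5,6} 3  {2,4,6} 1  {3,4,6} 3  {3,5,6} 6  {4,5,6} 3
  4 to go: {0,1,3,5} 4  {0,1,5,6} 4  {1,3,5,6} 12  {1,4,5,6} 6  {2,3,4,6} 4  {2,4,5,6} 4  {3,4,5,6} 12
  5 to go: {0,1,3,5,6} 20  {0,1,4,5,6} 10  {1,2,4,5,6} 10  {1,3,4,5,6} 30  {2,3,4,5,6} 20
  if 0:i drops first: 60 orders
  if 2:m drops first: 60 orders
  if 3:l drops first: 20 orders
heap linearizations: 140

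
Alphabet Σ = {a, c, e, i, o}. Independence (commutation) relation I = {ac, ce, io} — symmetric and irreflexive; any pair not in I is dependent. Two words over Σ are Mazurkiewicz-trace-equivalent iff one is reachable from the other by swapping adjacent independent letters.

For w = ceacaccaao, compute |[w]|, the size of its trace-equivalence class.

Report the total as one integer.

126

drop 0:c onto floor
drop 1:e onto floor
drop 2:a onto {1:e}
drop 3:c onto {0:c}
drop 4:a onto {2:a}
drop 5:c onto {3:c}
drop 6:c onto {5:c}
drop 7:a onto {4:a}
drop 8:a onto {7:a}
drop 9:o onto {6:c, 8:a}
ground layer = {0:c, 1:e}
drop-orders for the pieces not yet dropped (sum over which currently-grounded one goes next):
  1 to go: {9} 1
  2 to go: {6,9} 1  {8,9} 1
  3 to go: {5,6,9} 1  {6,8,9} 2  {7,8,9} 1
  4 to go: {3,5,6,9} 1  {4,7,8,9} 1  {5,6,8,9} 3  {6,7,8,9} 3
  5 to go: {0,3,5,6,9} 1  {2,4,7,8,9} 1  {3,5,6,8,9} 4  {4,6,7,8,9} 4  {5,6,7,8,9} 6
  6 to go: {0,3,5,6,8,9} 5  {1,2,4,7,8,9} 1  {2,4,6,7,8,9} 5  {3,5,6,7,8,9} 10  {4,5,6,7,8,9} 10
  7 to go: {0,3,5,6,7,8,9} 15  {1,2,4,6,7,8,9} 6  {2,4,5,6,7,8,9} 15  {3,4,5,6,7,8,9} 20
  8 to go: {0,3,4,5,6,7,8,9} 35  {1,2,4,5,6,7,8,9} 21  {2,3,4,5,6,7,8,9} 35
  if 0:c drops first: 56 orders
  if 1:e drops first: 70 orders
heap linearizations: 126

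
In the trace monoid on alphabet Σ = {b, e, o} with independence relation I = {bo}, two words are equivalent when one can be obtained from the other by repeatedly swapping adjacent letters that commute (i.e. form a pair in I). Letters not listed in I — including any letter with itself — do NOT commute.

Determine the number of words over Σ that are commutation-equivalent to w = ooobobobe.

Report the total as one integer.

56

drop 0:o onto floor
drop 1:o onto {0:o}
drop 2:o onto {1:o}
drop 3:b onto floor
drop 4:o onto {2:o}
drop 5:b onto {3:b}
drop 6:o onto {4:o}
drop 7:b onto {5:b}
drop 8:e onto {6:o, 7:b}
ground layer = {0:o, 3:b}
drop-orders for the pieces not yet dropped (sum over which currently-grounded one goes next):
  1 to go: {8} 1
  2 to go: {6,8} 1  {7,8} 1
  3 to go: {4,6,8} 1  {5,7,8} 1  {6,7,8} 2
  4 to go: {2,4,6,8} 1  {3,5,7,8} 1  {4,6,7,8} 3  {5,6,7,8} 3
  5 to go: {1,2,4,6,8} 1  {2,4,6,7,8} 4  {3,5,6,7,8} 4  {4,5,6,7,8} 6
  6 to go: {0,1,2,4,6,8} 1  {1,2,4,6,7,8} 5  {2,4,5,6,7,8} 10  {3,4,5,6,7,8} 10
  7 to go: {0,1,2,4,6,7,8} 6  {1,2,4,5,6,7,8} 15  {2,3,4,5,6,7,8} 20
  if 0:o drops first: 35 orders
  if 3:b drops first: 21 orders
heap linearizations: 56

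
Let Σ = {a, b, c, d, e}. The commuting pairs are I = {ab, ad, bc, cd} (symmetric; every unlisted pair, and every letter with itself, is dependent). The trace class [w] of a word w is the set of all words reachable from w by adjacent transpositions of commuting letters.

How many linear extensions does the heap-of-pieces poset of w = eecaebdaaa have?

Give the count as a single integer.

piece 0:e — minimal
piece 1:e rests on {0:e}
piece 2:c rests on {1:e}
piece 3:a rests on {2:c}
piece 4:e rests on {3:a}
piece 5:b rests on {4:e}
piece 6:d rests on {5:b}
piece 7:a rests on {4:e}
piece 8:a rests on {7:a}
piece 9:a rests on {8:a}
minimal pieces: {0:e}
ways to finish when only these pieces remain (= sum over removing one remaining piece with nothing left below it):
  1 left: {6}→1  {9}→1
  2 left: {5,6}→1  {6,9}→2  {8,9}→1
  3 left: {5,6,9}→3  {6,8,9}→3  {7,8,9}→1
  4 left: {5,6,8,9}→6  {6,7,8,9}→4
  5 left: {5,6,7,8,9}→10
  6 left: {4,5,6,7,8,9}→10
  7 left: {3,4,5,6,7,8,9}→10
  8 left: {2,3,4,5,6,7,8,9}→10
  placing 0:e first → 10 extensions

10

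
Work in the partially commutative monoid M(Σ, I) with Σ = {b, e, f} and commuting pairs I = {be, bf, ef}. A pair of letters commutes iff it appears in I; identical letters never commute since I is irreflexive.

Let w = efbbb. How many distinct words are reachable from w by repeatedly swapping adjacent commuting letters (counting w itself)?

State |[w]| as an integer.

piece 0:e — minimal
piece 1:f — minimal
piece 2:b — minimal
piece 3:b rests on {2:b}
piece 4:b rests on {3:b}
minimal pieces: {0:e, 1:f, 2:b}
ways to finish when only these pieces remain (= sum over removing one remaining piece with nothing left below it):
  1 left: {0}→1  {1}→1  {4}→1
  2 left: {0,1}→2  {0,4}→2  {1,4}→2  {3,4}→1
  3 left: {0,1,4}→6  {0,3,4}→3  {1,3,4}→3  {2,3,4}→1
  placing 0:e first → 4 extensions
  placing 1:f first → 4 extensions
  placing 2:b first → 12 extensions
total linear extensions = 20

20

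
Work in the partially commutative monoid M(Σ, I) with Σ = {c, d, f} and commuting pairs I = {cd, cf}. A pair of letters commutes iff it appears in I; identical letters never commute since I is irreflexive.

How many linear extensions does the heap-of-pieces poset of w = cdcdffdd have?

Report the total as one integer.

28

piece 0:c — minimal
piece 1:d — minimal
piece 2:c rests on {0:c}
piece 3:d rests on {1:d}
piece 4:f rests on {3:d}
piece 5:f rests on {4:f}
piece 6:d rests on {5:f}
piece 7:d rests on {6:d}
minimal pieces: {0:c, 1:d}
ways to finish when only these pieces remain (= sum over removing one remaining piece with nothing left below it):
  1 left: {2}→1  {7}→1
  2 left: {0,2}→1  {2,7}→2  {6,7}→1
  3 left: {0,2,7}→3  {2,6,7}→3  {5,6,7}→1
  4 left: {0,2,6,7}→6  {2,5,6,7}→4  {4,5,6,7}→1
  5 left: {0,2,5,6,7}→10  {2,4,5,6,7}→5  {3,4,5,6,7}→1
  6 left: {0,2,4,5,6,7}→15  {1,3,4,5,6,7}→1  {2,3,4,5,6,7}→6
  placing 0:c first → 7 extensions
  placing 1:d first → 21 extensions
total linear extensions = 28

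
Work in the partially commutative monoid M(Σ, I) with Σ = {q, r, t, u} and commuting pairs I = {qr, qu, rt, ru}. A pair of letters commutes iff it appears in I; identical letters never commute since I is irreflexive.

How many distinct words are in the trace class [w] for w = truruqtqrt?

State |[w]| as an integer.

drop 0:t onto floor
drop 1:r onto floor
drop 2:u onto {0:t}
drop 3:r onto {1:r}
drop 4:u onto {2:u}
drop 5:q onto {0:t}
drop 6:t onto {4:u, 5:q}
drop 7:q onto {6:t}
drop 8:r onto {3:r}
drop 9:t onto {7:q}
ground layer = {0:t, 1:r}
drop-orders for the pieces not yet dropped (sum over which currently-grounded one goes next):
  1 to go: {8} 1  {9} 1
  2 to go: {3,8} 1  {7,9} 1  {8,9} 2
  3 to go: {1,3,8} 1  {3,8,9} 3  {6,7,9} 1  {7,8,9} 3
  4 to go: {1,3,8,9} 4  {3,7,8,9} 6  {4,6,7,9} 1  {5,6,7,9} 1  {6,7,8,9} 4
  5 to go: {1,3,7,8,9} 10  {2,4,6,7,9} 1  {3,6,7,8,9} 10  {4,5,6,7,9} 2  {4,6,7,8,9} 5  {5,6,7,8,9} 5
  6 to go: {1,3,6,7,8,9} 20  {2,4,5,6,7,9} 3  {2,4,6,7,8,9} 6  {3,4,6,7,8,9} 15  {3,5,6,7,8,9} 15  {4,5,6,7,8,9} 12
  7 to go: {0,2,4,5,6,7,9} 3  {1,3,4,6,7,8,9} 35  {1,3,5,6,7,8,9} 35  {2,3,4,6,7,8,9} 21  {2,4,5,6,7,8,9} 21  {3,4,5,6,7,8,9} 42
  8 to go: {0,2,4,5,6,7,8,9} 24  {1,2,3,4,6,7,8,9} 56  {1,3,4,5,6,7,8,9} 112  {2,3,4,5,6,7,8,9} 84
  if 0:t drops first: 252 orders
  if 1:r drops first: 108 orders
heap linearizations: 360

360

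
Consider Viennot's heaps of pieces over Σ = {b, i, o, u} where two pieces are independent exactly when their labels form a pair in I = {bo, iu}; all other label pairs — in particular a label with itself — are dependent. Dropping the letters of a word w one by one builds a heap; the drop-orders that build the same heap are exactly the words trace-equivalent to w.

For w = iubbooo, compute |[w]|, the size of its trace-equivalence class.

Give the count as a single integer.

piece 0:i — minimal
piece 1:u — minimal
piece 2:b rests on {0:i, 1:u}
piece 3:b rests on {2:b}
piece 4:o rests on {0:i, 1:u}
piece 5:o rests on {4:o}
piece 6:o rests on {5:o}
minimal pieces: {0:i, 1:u}
ways to finish when only these pieces remain (= sum over removing one remaining piece with nothing left below it):
  1 left: {3}→1  {6}→1
  2 left: {2,3}→1  {3,6}→2  {5,6}→1
  3 left: {2,3,6}→3  {3,5,6}→3  {4,5,6}→1
  4 left: {2,3,5,6}→6  {3,4,5,6}→4
  5 left: {2,3,4,5,6}→10
  placing 0:i first → 10 extensions
  placing 1:u first → 10 extensions
total linear extensions = 20

20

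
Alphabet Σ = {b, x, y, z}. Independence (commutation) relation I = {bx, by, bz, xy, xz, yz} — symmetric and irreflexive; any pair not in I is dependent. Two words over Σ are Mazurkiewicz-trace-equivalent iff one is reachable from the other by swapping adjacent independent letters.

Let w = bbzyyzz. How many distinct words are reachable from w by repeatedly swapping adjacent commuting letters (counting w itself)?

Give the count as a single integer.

drop 0:b onto floor
drop 1:b onto {0:b}
drop 2:z onto floor
drop 3:y onto floor
drop 4:y onto {3:y}
drop 5:z onto {2:z}
drop 6:z onto {5:z}
ground layer = {0:b, 2:z, 3:y}
drop-orders for the pieces not yet dropped (sum over which currently-grounded one goes next):
  1 to go: {1} 1  {4} 1  {6} 1
  2 to go: {0,1} 1  {1,4} 2  {1,6} 2  {3,4} 1  {4,6} 2  {5,6} 1
  3 to go: {0,1,4} 3  {0,1,6} 3  {1,3,4} 3  {1,4,6} 6  {1,5,6} 3  {2,5,6} 1  {3,4,6} 3  {4,5,6} 3
  4 to go: {0,1,3,4} 6  {0,1,4,6} 12  {0,1,5,6} 6  {1,2,5,6} 4  {1,3,4,6} 12  {1,4,5,6} 12  {2,4,5,6} 4  {3,4,5,6} 6
  5 to go: {0,1,2,5,6} 10  {0,1,3,4,6} 30  {0,1,4,5,6} 30  {1,2,4,5,6} 20  {1,3,4,5,6} 30  {2,3,4,5,6} 10
  if 0:b drops first: 60 orders
  if 2:z drops first: 90 orders
  if 3:y drops first: 60 orders
heap linearizations: 210

210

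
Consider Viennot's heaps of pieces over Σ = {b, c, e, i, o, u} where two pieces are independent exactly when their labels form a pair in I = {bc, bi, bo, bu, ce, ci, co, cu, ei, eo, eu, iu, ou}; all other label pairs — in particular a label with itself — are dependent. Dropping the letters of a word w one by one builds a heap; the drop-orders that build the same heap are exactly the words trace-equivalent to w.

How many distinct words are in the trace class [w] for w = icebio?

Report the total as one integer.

#0=i has no predecessor
#1=c has no predecessor
#2=e has no predecessor
#3=b depends on [2:e]
#4=i depends on [0:i]
#5=o depends on [4:i]
sources: [0:i, 1:c, 2:e]
N(rest) = Σ N(rest − s) over sources s of rest; N(one piece) = 1:
  size 1 → [1]=1  [3]=1  [5]=1
  size 2 → [1,3]=2  [1,5]=2  [2,3]=1  [3,5]=2  [4,5]=1
  size 3 → [0,4,5]=1  [1,2,3]=3  [1,3,5]=6  [1,4,5]=3  [2,3,5]=3  [3,4,5]=3
  size 4 → [0,1,4,5]=4  [0,3,4,5]=4  [1,2,3,5]=12  [1,3,4,5]=12  [2,3,4,5]=6
  first=0(i) contributes 30
  first=1(c) contributes 10
  first=2(e) contributes 20
|[w]| = 60

60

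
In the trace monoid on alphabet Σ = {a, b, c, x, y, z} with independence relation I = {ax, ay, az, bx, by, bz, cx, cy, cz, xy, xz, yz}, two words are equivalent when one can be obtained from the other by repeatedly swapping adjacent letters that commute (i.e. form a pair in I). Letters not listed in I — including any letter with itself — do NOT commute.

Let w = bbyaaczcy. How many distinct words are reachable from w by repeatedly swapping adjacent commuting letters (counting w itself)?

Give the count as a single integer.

252

piece 0:b — minimal
piece 1:b rests on {0:b}
piece 2:y — minimal
piece 3:a rests on {1:b}
piece 4:a rests on {3:a}
piece 5:c rests on {4:a}
piece 6:z — minimal
piece 7:c rests on {5:c}
piece 8:y rests on {2:y}
minimal pieces: {0:b, 2:y, 6:z}
ways to finish when only these pieces remain (= sum over removing one remaining piece with nothing left below it):
  1 left: {6}→1  {7}→1  {8}→1
  2 left: {2,8}→1  {5,7}→1  {6,7}→2  {6,8}→2  {7,8}→2
  3 left: {2,6,8}→3  {2,7,8}→3  {4,5,7}→1  {5,6,7}→3  {5,7,8}→3  {6,7,8}→6
  4 left: {2,5,7,8}→6  {2,6,7,8}→12  {3,4,5,7}→1  {4,5,6,7}→4  {4,5,7,8}→4  {5,6,7,8}→12
  5 left: {1,3,4,5,7}→1  {2,4,5,7,8}→10  {2,5,6,7,8}→30  {3,4,5,6,7}→5  {3,4,5,7,8}→5  {4,5,6,7,8}→20
  6 left: {0,1,3,4,5,7}→1  {1,3,4,5,6,7}→6  {1,3,4,5,7,8}→6  {2,3,4,5,7,8}→15  {2,4,5,6,7,8}→60  {3,4,5,6,7,8}→30
  7 left: {0,1,3,4,5,6,7}→7  {0,1,3,4,5,7,8}→7  {1,2,3,4,5,7,8}→21  {1,3,4,5,6,7,8}→42  {2,3,4,5,6,7,8}→105
  placing 0:b first → 168 extensions
  placing 2:y first → 56 extensions
  placing 6:z first → 28 extensions
total linear extensions = 252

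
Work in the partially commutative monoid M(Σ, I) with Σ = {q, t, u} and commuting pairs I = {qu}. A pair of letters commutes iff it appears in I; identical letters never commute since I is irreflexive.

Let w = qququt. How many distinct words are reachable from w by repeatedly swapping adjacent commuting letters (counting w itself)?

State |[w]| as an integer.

10

#0=q has no predecessor
#1=q depends on [0:q]
#2=u has no predecessor
#3=q depends on [1:q]
#4=u depends on [2:u]
#5=t depends on [3:q, 4:u]
sources: [0:q, 2:u]
N(rest) = Σ N(rest − s) over sources s of rest; N(one piece) = 1:
  size 1 → [5]=1
  size 2 → [3,5]=1  [4,5]=1
  size 3 → [1,3,5]=1  [2,4,5]=1  [3,4,5]=2
  size 4 → [0,1,3,5]=1  [1,3,4,5]=3  [2,3,4,5]=3
  first=0(q) contributes 6
  first=2(u) contributes 4
|[w]| = 10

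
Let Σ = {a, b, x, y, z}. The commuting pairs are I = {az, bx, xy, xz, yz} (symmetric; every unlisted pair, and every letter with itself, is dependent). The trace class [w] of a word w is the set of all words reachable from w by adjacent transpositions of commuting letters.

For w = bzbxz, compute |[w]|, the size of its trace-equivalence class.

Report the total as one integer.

5

0(b) covers ∅
1(z) covers 0:b
2(b) covers 1:z
3(x) covers ∅
4(z) covers 2:b
floor of heap: 0:b, 3:x
completions by unplaced set U, small U first (add the entries for U minus each lowest piece of U):
  |U|=1: {3}:1  {4}:1
  |U|=2: {2,4}:1  {3,4}:2
  |U|=3: {1,2,4}:1  {2,3,4}:3
  start at 0(b): 4
  start at 3(x): 1
sum over floor = 5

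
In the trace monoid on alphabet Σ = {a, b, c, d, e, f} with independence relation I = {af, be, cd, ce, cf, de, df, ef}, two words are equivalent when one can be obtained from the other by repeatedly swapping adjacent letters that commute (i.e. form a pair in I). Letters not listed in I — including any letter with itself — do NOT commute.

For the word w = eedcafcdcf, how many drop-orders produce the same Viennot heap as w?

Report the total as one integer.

0(e) covers ∅
1(e) covers 0:e
2(d) covers ∅
3(c) covers ∅
4(a) covers 1:e, 2:d, 3:c
5(f) covers ∅
6(c) covers 4:a
7(d) covers 4:a
8(c) covers 6:c
9(f) covers 5:f
floor of heap: 0:e, 2:d, 3:c, 5:f
completions by unplaced set U, small U first (add the entries for U minus each lowest piece of U):
  |U|=1: {7}:1  {8}:1  {9}:1
  |U|=2: {5,9}:1  {6,8}:1  {7,8}:2  {7,9}:2  {8,9}:2
  |U|=3: {5,7,9}:3  {5,8,9}:3  {6,7,8}:3  {6,8,9}:3  {7,8,9}:6
  |U|=4: {4,6,7,8}:3  {5,6,8,9}:6  {5,7,8,9}:12  {6,7,8,9}:12
  |U|=5: {1,4,6,7,8}:3  {2,4,6,7,8}:3  {3,4,6,7,8}:3  {4,6,7,8,9}:15  {5,6,7,8,9}:30
  |U|=6: {0,1,4,6,7,8}:3  {1,2,4,6,7,8}:6  {1,3,4,6,7,8}:6  {1,4,6,7,8,9}:18  {2,3,4,6,7,8}:6  {2,4,6,7,8,9}:18  {3,4,6,7,8,9}:18  {4,5,6,7,8,9}:45
  |U|=7: {0,1,2,4,6,7,8}:9  {0,1,3,4,6,7,8}:9  {0,1,4,6,7,8,9}:21  {1,2,3,4,6,7,8}:18  {1,2,4,6,7,8,9}:42  {1,3,4,6,7,8,9}:42  {1,4,5,6,7,8,9}:63  {2,3,4,6,7,8,9}:42  {2,4,5,6,7,8,9}:63  {3,4,5,6,7,8,9}:63
  |U|=8: {0,1,2,3,4,6,7,8}:36  {0,1,2,4,6,7,8,9}:72  {0,1,3,4,6,7,8,9}:72  {0,1,4,5,6,7,8,9}:84  {1,2,3,4,6,7,8,9}:144  {1,2,4,5,6,7,8,9}:168  {1,3,4,5,6,7,8,9}:168  {2,3,4,5,6,7,8,9}:168
  start at 0(e): 648
  start at 2(d): 324
  start at 3(c): 324
  start at 5(f): 324
sum over floor = 1620

1620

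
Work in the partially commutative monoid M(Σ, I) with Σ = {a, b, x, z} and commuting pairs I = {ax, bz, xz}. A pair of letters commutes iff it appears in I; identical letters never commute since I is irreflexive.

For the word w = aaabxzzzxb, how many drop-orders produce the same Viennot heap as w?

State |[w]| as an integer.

drop 0:a onto floor
drop 1:a onto {0:a}
drop 2:a onto {1:a}
drop 3:b onto {2:a}
drop 4:x onto {3:b}
drop 5:z onto {2:a}
drop 6:z onto {5:z}
drop 7:z onto {6:z}
drop 8:x onto {4:x}
drop 9:b onto {8:x}
ground layer = {0:a}
drop-orders for the pieces not yet dropped (sum over which currently-grounded one goes next):
  1 to go: {7} 1  {9} 1
  2 to go: {6,7} 1  {7,9} 2  {8,9} 1
  3 to go: {4,8,9} 1  {5,6,7} 1  {6,7,9} 3  {7,8,9} 3
  4 to go: {3,4,8,9} 1  {4,7,8,9} 4  {5,6,7,9} 4  {6,7,8,9} 6
  5 to go: {3,4,7,8,9} 5  {4,6,7,8,9} 10  {5,6,7,8,9} 10
  6 to go: {3,4,6,7,8,9} 15  {4,5,6,7,8,9} 20
  7 to go: {3,4,5,6,7,8,9} 35
  8 to go: {2,3,4,5,6,7,8,9} 35
  if 0:a drops first: 35 orders

35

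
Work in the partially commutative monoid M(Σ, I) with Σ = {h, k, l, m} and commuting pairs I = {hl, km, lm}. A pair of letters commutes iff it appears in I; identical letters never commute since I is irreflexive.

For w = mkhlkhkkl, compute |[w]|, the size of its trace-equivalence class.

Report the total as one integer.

5

piece 0:m — minimal
piece 1:k — minimal
piece 2:h rests on {0:m, 1:k}
piece 3:l rests on {1:k}
piece 4:k rests on {2:h, 3:l}
piece 5:h rests on {4:k}
piece 6:k rests on {5:h}
piece 7:k rests on {6:k}
piece 8:l rests on {7:k}
minimal pieces: {0:m, 1:k}
ways to finish when only these pieces remain (= sum over removing one remaining piece with nothing left below it):
  1 left: {8}→1
  2 left: {7,8}→1
  3 left: {6,7,8}→1
  4 left: {5,6,7,8}→1
  5 left: {4,5,6,7,8}→1
  6 left: {2,4,5,6,7,8}→1  {3,4,5,6,7,8}→1
  7 left: {0,2,4,5,6,7,8}→1  {2,3,4,5,6,7,8}→2
  placing 0:m first → 2 extensions
  placing 1:k first → 3 extensions
total linear extensions = 5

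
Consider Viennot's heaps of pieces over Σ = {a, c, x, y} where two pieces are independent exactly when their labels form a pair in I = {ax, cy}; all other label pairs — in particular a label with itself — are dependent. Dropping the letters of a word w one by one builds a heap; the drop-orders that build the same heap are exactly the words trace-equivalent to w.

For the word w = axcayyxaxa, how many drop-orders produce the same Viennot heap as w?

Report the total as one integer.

piece 0:a — minimal
piece 1:x — minimal
piece 2:c rests on {0:a, 1:x}
piece 3:a rests on {2:c}
piece 4:y rests on {3:a}
piece 5:y rests on {4:y}
piece 6:x rests on {5:y}
piece 7:a rests on {5:y}
piece 8:x rests on {6:x}
piece 9:a rests on {7:a}
minimal pieces: {0:a, 1:x}
ways to finish when only these pieces remain (= sum over removing one remaining piece with nothing left below it):
  1 left: {8}→1  {9}→1
  2 left: {6,8}→1  {7,9}→1  {8,9}→2
  3 left: {6,8,9}→3  {7,8,9}→3
  4 left: {6,7,8,9}→6
  5 left: {5,6,7,8,9}→6
  6 left: {4,5,6,7,8,9}→6
  7 left: {3,4,5,6,7,8,9}→6
  8 left: {2,3,4,5,6,7,8,9}→6
  placing 0:a first → 6 extensions
  placing 1:x first → 6 extensions
total linear extensions = 12

12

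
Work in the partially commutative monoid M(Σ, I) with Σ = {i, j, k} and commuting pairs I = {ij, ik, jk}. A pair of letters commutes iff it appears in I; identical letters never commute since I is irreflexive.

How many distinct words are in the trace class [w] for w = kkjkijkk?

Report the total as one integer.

168

piece 0:k — minimal
piece 1:k rests on {0:k}
piece 2:j — minimal
piece 3:k rests on {1:k}
piece 4:i — minimal
piece 5:j rests on {2:j}
piece 6:k rests on {3:k}
piece 7:k rests on {6:k}
minimal pieces: {0:k, 2:j, 4:i}
ways to finish when only these pieces remain (= sum over removing one remaining piece with nothing left below it):
  1 left: {4}→1  {5}→1  {7}→1
  2 left: {2,5}→1  {4,5}→2  {4,7}→2  {5,7}→2  {6,7}→1
  3 left: {2,4,5}→3  {2,5,7}→3  {3,6,7}→1  {4,5,7}→6  {4,6,7}→3  {5,6,7}→3
  4 left: {1,3,6,7}→1  {2,4,5,7}→12  {2,5,6,7}→6  {3,4,6,7}→4  {3,5,6,7}→4  {4,5,6,7}→12
  5 left: {0,1,3,6,7}→1  {1,3,4,6,7}→5  {1,3,5,6,7}→5  {2,3,5,6,7}→10  {2,4,5,6,7}→30  {3,4,5,6,7}→20
  6 left: {0,1,3,4,6,7}→6  {0,1,3,5,6,7}→6  {1,2,3,5,6,7}→15  {1,3,4,5,6,7}→30  {2,3,4,5,6,7}→60
  placing 0:k first → 105 extensions
  placing 2:j first → 42 extensions
  placing 4:i first → 21 extensions
total linear extensions = 168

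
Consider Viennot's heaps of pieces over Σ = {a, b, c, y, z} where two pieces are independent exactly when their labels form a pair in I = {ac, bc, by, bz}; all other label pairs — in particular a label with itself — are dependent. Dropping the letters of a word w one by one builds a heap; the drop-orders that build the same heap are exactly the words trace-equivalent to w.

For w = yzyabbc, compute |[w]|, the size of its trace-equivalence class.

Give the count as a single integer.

drop 0:y onto floor
drop 1:z onto {0:y}
drop 2:y onto {1:z}
drop 3:a onto {2:y}
drop 4:b onto {3:a}
drop 5:b onto {4:b}
drop 6:c onto {2:y}
ground layer = {0:y}
drop-orders for the pieces not yet dropped (sum over which currently-grounded one goes next):
  1 to go: {5} 1  {6} 1
  2 to go: {4,5} 1  {5,6} 2
  3 to go: {3,4,5} 1  {4,5,6} 3
  4 to go: {3,4,5,6} 4
  5 to go: {2,3,4,5,6} 4
  if 0:y drops first: 4 orders

4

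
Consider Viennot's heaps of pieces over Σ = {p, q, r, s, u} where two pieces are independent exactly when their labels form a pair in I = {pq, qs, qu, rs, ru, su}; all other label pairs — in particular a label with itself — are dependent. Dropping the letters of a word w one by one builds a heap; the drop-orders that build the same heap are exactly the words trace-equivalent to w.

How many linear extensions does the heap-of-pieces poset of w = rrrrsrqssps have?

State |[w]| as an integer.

0(r) covers ∅
1(r) covers 0:r
2(r) covers 1:r
3(r) covers 2:r
4(s) covers ∅
5(r) covers 3:r
6(q) covers 5:r
7(s) covers 4:s
8(s) covers 7:s
9(p) covers 5:r, 8:s
10(s) covers 9:p
floor of heap: 0:r, 4:s
completions by unplaced set U, small U first (add the entries for U minus each lowest piece of U):
  |U|=1: {6}:1  {10}:1
  |U|=2: {6,10}:2  {9,10}:1
  |U|=3: {6,9,10}:3  {8,9,10}:1
  |U|=4: {5,6,9,10}:3  {6,8,9,10}:4  {7,8,9,10}:1
  |U|=5: {3,5,6,9,10}:3  {4,7,8,9,10}:1  {5,6,8,9,10}:7  {6,7,8,9,10}:5
  |U|=6: {2,3,5,6,9,10}:3  {3,5,6,8,9,10}:10  {4,6,7,8,9,10}:6  {5,6,7,8,9,10}:12
  |U|=7: {1,2,3,5,6,9,10}:3  {2,3,5,6,8,9,10}:13  {3,5,6,7,8,9,10}:22  {4,5,6,7,8,9,10}:18
  |U|=8: {0,1,2,3,5,6,9,10}:3  {1,2,3,5,6,8,9,10}:16  {2,3,5,6,7,8,9,10}:35  {3,4,5,6,7,8,9,10}:40
  |U|=9: {0,1,2,3,5,6,8,9,10}:19  {1,2,3,5,6,7,8,9,10}:51  {2,3,4,5,6,7,8,9,10}:75
  start at 0(r): 126
  start at 4(s): 70
sum over floor = 196

196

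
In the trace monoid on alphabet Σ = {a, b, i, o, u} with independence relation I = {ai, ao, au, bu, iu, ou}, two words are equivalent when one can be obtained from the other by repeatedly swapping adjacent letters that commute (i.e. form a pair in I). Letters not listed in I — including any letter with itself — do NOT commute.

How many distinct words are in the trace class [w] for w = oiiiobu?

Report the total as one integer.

0(o) covers ∅
1(i) covers 0:o
2(i) covers 1:i
3(i) covers 2:i
4(o) covers 3:i
5(b) covers 4:o
6(u) covers ∅
floor of heap: 0:o, 6:u
completions by unplaced set U, small U first (add the entries for U minus each lowest piece of U):
  |U|=1: {5}:1  {6}:1
  |U|=2: {4,5}:1  {5,6}:2
  |U|=3: {3,4,5}:1  {4,5,6}:3
  |U|=4: {2,3,4,5}:1  {3,4,5,6}:4
  |U|=5: {1,2,3,4,5}:1  {2,3,4,5,6}:5
  start at 0(o): 6
  start at 6(u): 1
sum over floor = 7

7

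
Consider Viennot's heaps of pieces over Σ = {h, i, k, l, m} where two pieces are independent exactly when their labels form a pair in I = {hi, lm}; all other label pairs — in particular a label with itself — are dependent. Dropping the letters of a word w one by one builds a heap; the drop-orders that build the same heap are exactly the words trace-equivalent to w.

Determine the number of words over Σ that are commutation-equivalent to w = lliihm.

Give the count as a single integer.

drop 0:l onto floor
drop 1:l onto {0:l}
drop 2:i onto {1:l}
drop 3:i onto {2:i}
drop 4:h onto {1:l}
drop 5:m onto {3:i, 4:h}
ground layer = {0:l}
drop-orders for the pieces not yet dropped (sum over which currently-grounded one goes next):
  1 to go: {5} 1
  2 to go: {3,5} 1  {4,5} 1
  3 to go: {2,3,5} 1  {3,4,5} 2
  4 to go: {2,3,4,5} 3
  if 0:l drops first: 3 orders

3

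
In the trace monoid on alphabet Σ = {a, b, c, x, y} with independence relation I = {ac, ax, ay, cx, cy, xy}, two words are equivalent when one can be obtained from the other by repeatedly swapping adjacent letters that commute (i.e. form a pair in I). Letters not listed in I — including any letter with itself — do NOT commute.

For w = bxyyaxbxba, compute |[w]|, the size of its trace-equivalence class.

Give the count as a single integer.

0(b) covers ∅
1(x) covers 0:b
2(y) covers 0:b
3(y) covers 2:y
4(a) covers 0:b
5(x) covers 1:x
6(b) covers 3:y, 4:a, 5:x
7(x) covers 6:b
8(b) covers 7:x
9(a) covers 8:b
floor of heap: 0:b
completions by unplaced set U, small U first (add the entries for U minus each lowest piece of U):
  |U|=1: {9}:1
  |U|=2: {8,9}:1
  |U|=3: {7,8,9}:1
  |U|=4: {6,7,8,9}:1
  |U|=5: {3,6,7,8,9}:1  {4,6,7,8,9}:1  {5,6,7,8,9}:1
  |U|=6: {1,5,6,7,8,9}:1  {2,3,6,7,8,9}:1  {3,4,6,7,8,9}:2  {3,5,6,7,8,9}:2  {4,5,6,7,8,9}:2
  |U|=7: {1,3,5,6,7,8,9}:3  {1,4,5,6,7,8,9}:3  {2,3,4,6,7,8,9}:3  {2,3,5,6,7,8,9}:3  {3,4,5,6,7,8,9}:6
  |U|=8: {1,2,3,5,6,7,8,9}:6  {1,3,4,5,6,7,8,9}:12  {2,3,4,5,6,7,8,9}:12
  start at 0(b): 30

30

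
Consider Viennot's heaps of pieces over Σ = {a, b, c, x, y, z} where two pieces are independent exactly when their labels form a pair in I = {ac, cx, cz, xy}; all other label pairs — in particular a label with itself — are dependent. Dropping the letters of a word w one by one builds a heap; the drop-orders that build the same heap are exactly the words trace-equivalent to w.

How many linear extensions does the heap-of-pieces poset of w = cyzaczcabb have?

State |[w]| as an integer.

15

piece 0:c — minimal
piece 1:y rests on {0:c}
piece 2:z rests on {1:y}
piece 3:a rests on {2:z}
piece 4:c rests on {1:y}
piece 5:z rests on {3:a}
piece 6:c rests on {4:c}
piece 7:a rests on {5:z}
piece 8:b rests on {6:c, 7:a}
piece 9:b rests on {8:b}
minimal pieces: {0:c}
ways to finish when only these pieces remain (= sum over removing one remaining piece with nothing left below it):
  1 left: {9}→1
  2 left: {8,9}→1
  3 left: {6,8,9}→1  {7,8,9}→1
  4 left: {4,6,8,9}→1  {5,7,8,9}→1  {6,7,8,9}→2
  5 left: {3,5,7,8,9}→1  {4,6,7,8,9}→3  {5,6,7,8,9}→3
  6 left: {2,3,5,7,8,9}→1  {3,5,6,7,8,9}→4  {4,5,6,7,8,9}→6
  7 left: {2,3,5,6,7,8,9}→5  {3,4,5,6,7,8,9}→10
  8 left: {2,3,4,5,6,7,8,9}→15
  placing 0:c first → 15 extensions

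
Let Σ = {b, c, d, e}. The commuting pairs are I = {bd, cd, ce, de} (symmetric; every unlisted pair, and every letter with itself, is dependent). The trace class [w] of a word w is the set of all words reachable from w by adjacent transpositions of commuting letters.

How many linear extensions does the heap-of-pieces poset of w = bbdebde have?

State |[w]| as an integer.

21

#0=b has no predecessor
#1=b depends on [0:b]
#2=d has no predecessor
#3=e depends on [1:b]
#4=b depends on [3:e]
#5=d depends on [2:d]
#6=e depends on [4:b]
sources: [0:b, 2:d]
N(rest) = Σ N(rest − s) over sources s of rest; N(one piece) = 1:
  size 1 → [5]=1  [6]=1
  size 2 → [2,5]=1  [4,6]=1  [5,6]=2
  size 3 → [2,5,6]=3  [3,4,6]=1  [4,5,6]=3
  size 4 → [1,3,4,6]=1  [2,4,5,6]=6  [3,4,5,6]=4
  size 5 → [0,1,3,4,6]=1  [1,3,4,5,6]=5  [2,3,4,5,6]=10
  first=0(b) contributes 15
  first=2(d) contributes 6
|[w]| = 21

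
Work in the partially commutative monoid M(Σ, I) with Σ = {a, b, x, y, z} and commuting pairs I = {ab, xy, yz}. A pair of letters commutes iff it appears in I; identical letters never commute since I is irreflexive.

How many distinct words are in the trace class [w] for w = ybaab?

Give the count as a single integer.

6

piece 0:y — minimal
piece 1:b rests on {0:y}
piece 2:a rests on {0:y}
piece 3:a rests on {2:a}
piece 4:b rests on {1:b}
minimal pieces: {0:y}
ways to finish when only these pieces remain (= sum over removing one remaining piece with nothing left below it):
  1 left: {3}→1  {4}→1
  2 left: {1,4}→1  {2,3}→1  {3,4}→2
  3 left: {1,3,4}→3  {2,3,4}→3
  placing 0:y first → 6 extensions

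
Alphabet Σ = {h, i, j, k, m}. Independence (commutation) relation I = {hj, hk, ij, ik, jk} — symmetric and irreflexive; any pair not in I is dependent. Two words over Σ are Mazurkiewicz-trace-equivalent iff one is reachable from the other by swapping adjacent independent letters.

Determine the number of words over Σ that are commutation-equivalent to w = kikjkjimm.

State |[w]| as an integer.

210

#0=k has no predecessor
#1=i has no predecessor
#2=k depends on [0:k]
#3=j has no predecessor
#4=k depends on [2:k]
#5=j depends on [3:j]
#6=i depends on [1:i]
#7=m depends on [4:k, 5:j, 6:i]
#8=m depends on [7:m]
sources: [0:k, 1:i, 3:j]
N(rest) = Σ N(rest − s) over sources s of rest; N(one piece) = 1:
  size 1 → [8]=1
  size 2 → [7,8]=1
  size 3 → [4,7,8]=1  [5,7,8]=1  [6,7,8]=1
  size 4 → [1,6,7,8]=1  [2,4,7,8]=1  [3,5,7,8]=1  [4,5,7,8]=2  [4,6,7,8]=2  [5,6,7,8]=2
  size 5 → [0,2,4,7,8]=1  [1,4,6,7,8]=3  [1,5,6,7,8]=3  [2,4,5,7,8]=3  [2,4,6,7,8]=3  [3,4,5,7,8]=3  [3,5,6,7,8]=3  [4,5,6,7,8]=6
  size 6 → [0,2,4,5,7,8]=4  [0,2,4,6,7,8]=4  [1,2,4,6,7,8]=6  [1,3,5,6,7,8]=6  [1,4,5,6,7,8]=12  [2,3,4,5,7,8]=6  [2,4,5,6,7,8]=12  [3,4,5,6,7,8]=12
  size 7 → [0,1,2,4,6,7,8]=10  [0,2,3,4,5,7,8]=10  [0,2,4,5,6,7,8]=20  [1,2,4,5,6,7,8]=30  [1,3,4,5,6,7,8]=30  [2,3,4,5,6,7,8]=30
  first=0(k) contributes 90
  first=1(i) contributes 60
  first=3(j) contributes 60
|[w]| = 210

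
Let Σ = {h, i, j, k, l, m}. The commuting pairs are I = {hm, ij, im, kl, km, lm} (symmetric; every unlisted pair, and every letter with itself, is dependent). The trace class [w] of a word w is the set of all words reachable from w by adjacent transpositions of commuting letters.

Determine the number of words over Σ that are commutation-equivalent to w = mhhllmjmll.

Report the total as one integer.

0(m) covers ∅
1(h) covers ∅
2(h) covers 1:h
3(l) covers 2:h
4(l) covers 3:l
5(m) covers 0:m
6(j) covers 4:l, 5:m
7(m) covers 6:j
8(l) covers 6:j
9(l) covers 8:l
floor of heap: 0:m, 1:h
completions by unplaced set U, small U first (add the entries for U minus each lowest piece of U):
  |U|=1: {7}:1  {9}:1
  |U|=2: {7,9}:2  {8,9}:1
  |U|=3: {7,8,9}:3
  |U|=4: {6,7,8,9}:3
  |U|=5: {4,6,7,8,9}:3  {5,6,7,8,9}:3
  |U|=6: {0,5,6,7,8,9}:3  {3,4,6,7,8,9}:3  {4,5,6,7,8,9}:6
  |U|=7: {0,4,5,6,7,8,9}:9  {2,3,4,6,7,8,9}:3  {3,4,5,6,7,8,9}:9
  |U|=8: {0,3,4,5,6,7,8,9}:18  {1,2,3,4,6,7,8,9}:3  {2,3,4,5,6,7,8,9}:12
  start at 0(m): 15
  start at 1(h): 30
sum over floor = 45

45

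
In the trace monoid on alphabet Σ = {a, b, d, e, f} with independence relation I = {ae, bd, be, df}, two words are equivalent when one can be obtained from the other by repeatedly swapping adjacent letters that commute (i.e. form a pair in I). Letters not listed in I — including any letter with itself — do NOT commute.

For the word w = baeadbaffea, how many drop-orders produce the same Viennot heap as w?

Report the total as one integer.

18

0(b) covers ∅
1(a) covers 0:b
2(e) covers ∅
3(a) covers 1:a
4(d) covers 2:e, 3:a
5(b) covers 3:a
6(a) covers 4:d, 5:b
7(f) covers 6:a
8(f) covers 7:f
9(e) covers 8:f
10(a) covers 8:f
floor of heap: 0:b, 2:e
completions by unplaced set U, small U first (add the entries for U minus each lowest piece of U):
  |U|=1: {9}:1  {10}:1
  |U|=2: {9,10}:2
  |U|=3: {8,9,10}:2
  |U|=4: {7,8,9,10}:2
  |U|=5: {6,7,8,9,10}:2
  |U|=6: {4,6,7,8,9,10}:2  {5,6,7,8,9,10}:2
  |U|=7: {2,4,6,7,8,9,10}:2  {4,5,6,7,8,9,10}:4
  |U|=8: {2,4,5,6,7,8,9,10}:6  {3,4,5,6,7,8,9,10}:4
  |U|=9: {1,3,4,5,6,7,8,9,10}:4  {2,3,4,5,6,7,8,9,10}:10
  start at 0(b): 14
  start at 2(e): 4
sum over floor = 18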